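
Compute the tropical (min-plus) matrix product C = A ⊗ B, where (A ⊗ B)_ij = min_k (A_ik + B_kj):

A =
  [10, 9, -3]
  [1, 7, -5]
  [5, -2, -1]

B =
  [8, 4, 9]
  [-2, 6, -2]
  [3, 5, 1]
A ⊗ B =
  [0, 2, -2]
  [-2, 0, -4]
  [-4, 4, -4]

Apply the min-plus product entry-by-entry:
  C[0][0] = min over k of (A[0][0] + B[0][0] = 10 + 8 = 18, A[0][1] + B[1][0] = 9 + -2 = 7, A[0][2] + B[2][0] = -3 + 3 = 0) = 0 (attained at k = 2)
  C[0][1] = min over k of (A[0][0] + B[0][1] = 10 + 4 = 14, A[0][1] + B[1][1] = 9 + 6 = 15, A[0][2] + B[2][1] = -3 + 5 = 2) = 2 (attained at k = 2)
  C[0][2] = min over k of (A[0][0] + B[0][2] = 10 + 9 = 19, A[0][1] + B[1][2] = 9 + -2 = 7, A[0][2] + B[2][2] = -3 + 1 = -2) = -2 (attained at k = 2)
  C[1][0] = min over k of (A[1][0] + B[0][0] = 1 + 8 = 9, A[1][1] + B[1][0] = 7 + -2 = 5, A[1][2] + B[2][0] = -5 + 3 = -2) = -2 (attained at k = 2)
  C[1][1] = min over k of (A[1][0] + B[0][1] = 1 + 4 = 5, A[1][1] + B[1][1] = 7 + 6 = 13, A[1][2] + B[2][1] = -5 + 5 = 0) = 0 (attained at k = 2)
  C[1][2] = min over k of (A[1][0] + B[0][2] = 1 + 9 = 10, A[1][1] + B[1][2] = 7 + -2 = 5, A[1][2] + B[2][2] = -5 + 1 = -4) = -4 (attained at k = 2)
  C[2][0] = min over k of (A[2][0] + B[0][0] = 5 + 8 = 13, A[2][1] + B[1][0] = -2 + -2 = -4, A[2][2] + B[2][0] = -1 + 3 = 2) = -4 (attained at k = 1)
  C[2][1] = min over k of (A[2][0] + B[0][1] = 5 + 4 = 9, A[2][1] + B[1][1] = -2 + 6 = 4, A[2][2] + B[2][1] = -1 + 5 = 4) = 4 (attained at k = 1)
  C[2][2] = min over k of (A[2][0] + B[0][2] = 5 + 9 = 14, A[2][1] + B[1][2] = -2 + -2 = -4, A[2][2] + B[2][2] = -1 + 1 = 0) = -4 (attained at k = 1)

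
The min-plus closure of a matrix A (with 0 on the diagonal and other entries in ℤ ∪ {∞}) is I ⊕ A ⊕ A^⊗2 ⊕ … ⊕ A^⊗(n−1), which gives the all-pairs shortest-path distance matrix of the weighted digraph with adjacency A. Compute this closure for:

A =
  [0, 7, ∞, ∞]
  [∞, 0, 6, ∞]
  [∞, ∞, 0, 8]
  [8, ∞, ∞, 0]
Closure =
  [0, 7, 13, 21]
  [22, 0, 6, 14]
  [16, 23, 0, 8]
  [8, 15, 21, 0]

This is the Floyd-Warshall all-pairs shortest-path computation. For each intermediate vertex k = 0, 1, …, 3, update dist[i][j] ← min(dist[i][j], dist[i][k] + dist[k][j]). The final matrix gives, for each (i, j), the minimum total weight of any directed path from i to j (possibly empty when i = j).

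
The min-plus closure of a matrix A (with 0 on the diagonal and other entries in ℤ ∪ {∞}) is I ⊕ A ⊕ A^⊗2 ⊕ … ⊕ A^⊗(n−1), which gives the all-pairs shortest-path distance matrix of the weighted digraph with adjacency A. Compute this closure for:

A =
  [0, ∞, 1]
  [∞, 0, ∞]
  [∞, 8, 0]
Closure =
  [0, 9, 1]
  [∞, 0, ∞]
  [∞, 8, 0]

This is the Floyd-Warshall all-pairs shortest-path computation. For each intermediate vertex k = 0, 1, …, 2, update dist[i][j] ← min(dist[i][j], dist[i][k] + dist[k][j]). The final matrix gives, for each (i, j), the minimum total weight of any directed path from i to j (possibly empty when i = j).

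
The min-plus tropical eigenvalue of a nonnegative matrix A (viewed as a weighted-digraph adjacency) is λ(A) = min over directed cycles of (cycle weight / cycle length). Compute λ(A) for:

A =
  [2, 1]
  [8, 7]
λ(A) = 2

Enumerate directed cycles and compute their means (weight / length). Sample:
  cycle 0 → 0: weight = 2, length = 1, mean = 2/1 ≈ 2.000
  cycle 1 → 1: weight = 7, length = 1, mean = 7/1 ≈ 7.000
  cycle 0 → 1 → 0: weight = 9, length = 2, mean = 9/2 ≈ 4.500
  cycle 1 → 0 → 1: weight = 9, length = 2, mean = 9/2 ≈ 4.500
Minimum mean = 2.000, attained e.g. along the cycle 0 → 0 with weight 2 and length 1. So λ(A) = 2/1 = 2.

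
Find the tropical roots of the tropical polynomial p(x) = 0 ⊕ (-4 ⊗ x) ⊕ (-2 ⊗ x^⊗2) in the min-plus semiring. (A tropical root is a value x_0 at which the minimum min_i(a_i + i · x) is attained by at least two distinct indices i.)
Roots: {-2, 4}

Each tropical root is a break point of the lower envelope of the lines y = a_i + i · x (there are 3 lines, with slopes 0, 1, ..., 2). Only the lines that attain the minimum somewhere contribute to roots; other lines are dominated. Here the surviving (envelope) indices are i = 2, i = 1, i = 0.
Intersections between consecutive envelope lines give the roots: for adjacent envelope indices i < j the intersection is x = (a_i − a_j) / (j − i). Reading off the sorted break points: {-2, 4}.
Verification: at each break x_0, at least two indices attain the minimum of min_i(a_i + i · x_0).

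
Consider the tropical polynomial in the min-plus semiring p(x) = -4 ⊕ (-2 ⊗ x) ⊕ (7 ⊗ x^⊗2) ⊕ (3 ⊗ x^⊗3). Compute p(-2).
p(-2) = -4

A tropical monomial a ⊗ x^⊗i evaluates to a + i · x. Evaluating each term at x = -2:
  Term 0 contributes -4 + 0 · -2 = -4
  Term 1 contributes -2 + 1 · -2 = -4
  Term 2 contributes 7 + 2 · -2 = 3
  Term 3 contributes 3 + 3 · -2 = -3
p(-2) = ⊕ of these = min[-4, -4, 3, -3] = -4.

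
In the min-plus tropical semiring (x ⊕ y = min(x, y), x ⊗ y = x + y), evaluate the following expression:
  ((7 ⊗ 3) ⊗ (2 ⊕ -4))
((7 ⊗ 3) ⊗ (2 ⊕ -4)) = 6

Expand innermost to outermost. Recall ⊕ takes the minimum of its arguments and ⊗ takes their sum. Working out the expression ((7 ⊗ 3) ⊗ (2 ⊕ -4)) gives 6.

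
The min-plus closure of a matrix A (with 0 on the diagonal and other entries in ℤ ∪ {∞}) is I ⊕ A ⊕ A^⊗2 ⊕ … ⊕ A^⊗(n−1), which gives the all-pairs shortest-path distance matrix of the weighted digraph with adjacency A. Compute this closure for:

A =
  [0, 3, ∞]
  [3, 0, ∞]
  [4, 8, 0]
Closure =
  [0, 3, ∞]
  [3, 0, ∞]
  [4, 7, 0]

This is the Floyd-Warshall all-pairs shortest-path computation. For each intermediate vertex k = 0, 1, …, 2, update dist[i][j] ← min(dist[i][j], dist[i][k] + dist[k][j]). The final matrix gives, for each (i, j), the minimum total weight of any directed path from i to j (possibly empty when i = j).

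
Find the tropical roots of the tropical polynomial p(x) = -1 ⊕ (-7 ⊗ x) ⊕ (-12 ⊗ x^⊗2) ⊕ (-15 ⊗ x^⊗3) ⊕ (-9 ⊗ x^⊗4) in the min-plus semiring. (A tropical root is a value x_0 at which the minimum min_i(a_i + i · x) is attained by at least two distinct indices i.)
Roots: {-6, 3, 5, 6}

Each tropical root is a break point of the lower envelope of the lines y = a_i + i · x (there are 5 lines, with slopes 0, 1, ..., 4). Only the lines that attain the minimum somewhere contribute to roots; other lines are dominated. Here the surviving (envelope) indices are i = 4, i = 3, i = 2, i = 1, i = 0.
Intersections between consecutive envelope lines give the roots: for adjacent envelope indices i < j the intersection is x = (a_i − a_j) / (j − i). Reading off the sorted break points: {-6, 3, 5, 6}.
Verification: at each break x_0, at least two indices attain the minimum of min_i(a_i + i · x_0).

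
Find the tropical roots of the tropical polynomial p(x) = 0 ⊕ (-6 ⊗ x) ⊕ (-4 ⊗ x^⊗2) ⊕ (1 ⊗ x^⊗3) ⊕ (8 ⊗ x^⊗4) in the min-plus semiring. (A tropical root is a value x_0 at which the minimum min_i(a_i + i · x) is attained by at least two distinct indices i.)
Roots: {-7, -5, -2, 6}

Each tropical root is a break point of the lower envelope of the lines y = a_i + i · x (there are 5 lines, with slopes 0, 1, ..., 4). Only the lines that attain the minimum somewhere contribute to roots; other lines are dominated. Here the surviving (envelope) indices are i = 4, i = 3, i = 2, i = 1, i = 0.
Intersections between consecutive envelope lines give the roots: for adjacent envelope indices i < j the intersection is x = (a_i − a_j) / (j − i). Reading off the sorted break points: {-7, -5, -2, 6}.
Verification: at each break x_0, at least two indices attain the minimum of min_i(a_i + i · x_0).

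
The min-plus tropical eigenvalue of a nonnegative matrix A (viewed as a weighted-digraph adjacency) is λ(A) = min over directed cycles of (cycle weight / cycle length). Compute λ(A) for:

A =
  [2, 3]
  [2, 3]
λ(A) = 2

Enumerate directed cycles and compute their means (weight / length). Sample:
  cycle 0 → 0: weight = 2, length = 1, mean = 2/1 ≈ 2.000
  cycle 1 → 1: weight = 3, length = 1, mean = 3/1 ≈ 3.000
  cycle 0 → 1 → 0: weight = 5, length = 2, mean = 5/2 ≈ 2.500
  cycle 1 → 0 → 1: weight = 5, length = 2, mean = 5/2 ≈ 2.500
Minimum mean = 2.000, attained e.g. along the cycle 0 → 0 with weight 2 and length 1. So λ(A) = 2/1 = 2.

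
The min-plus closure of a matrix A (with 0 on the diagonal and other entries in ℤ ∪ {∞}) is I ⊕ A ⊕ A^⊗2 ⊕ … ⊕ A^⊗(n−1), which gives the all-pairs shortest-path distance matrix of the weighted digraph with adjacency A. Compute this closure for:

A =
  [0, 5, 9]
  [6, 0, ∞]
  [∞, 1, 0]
Closure =
  [0, 5, 9]
  [6, 0, 15]
  [7, 1, 0]

This is the Floyd-Warshall all-pairs shortest-path computation. For each intermediate vertex k = 0, 1, …, 2, update dist[i][j] ← min(dist[i][j], dist[i][k] + dist[k][j]). The final matrix gives, for each (i, j), the minimum total weight of any directed path from i to j (possibly empty when i = j).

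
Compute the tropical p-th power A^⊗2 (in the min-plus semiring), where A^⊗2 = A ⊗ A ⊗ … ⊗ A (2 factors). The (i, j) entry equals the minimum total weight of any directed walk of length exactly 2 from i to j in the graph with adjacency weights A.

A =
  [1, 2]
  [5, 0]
A^⊗2 =
  [2, 2]
  [5, 0]

Each entry (A^⊗2)_ij equals the minimum over all length-2 walks i = v_0 → v_1 → … → v_2 = j of Σ_t A[v_t][v_{t+1}]. For example, for (i, j) = (0, 1) we minimise over 2 possible intermediate vertex sequences; the minimum is 2, attained along the walk 0 → 1 → 1.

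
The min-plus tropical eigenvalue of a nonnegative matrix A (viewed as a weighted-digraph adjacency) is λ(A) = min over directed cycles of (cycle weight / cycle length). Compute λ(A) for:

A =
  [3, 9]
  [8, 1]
λ(A) = 1

Enumerate directed cycles and compute their means (weight / length). Sample:
  cycle 0 → 0: weight = 3, length = 1, mean = 3/1 ≈ 3.000
  cycle 1 → 1: weight = 1, length = 1, mean = 1/1 ≈ 1.000
  cycle 0 → 1 → 0: weight = 17, length = 2, mean = 17/2 ≈ 8.500
  cycle 1 → 0 → 1: weight = 17, length = 2, mean = 17/2 ≈ 8.500
Minimum mean = 1.000, attained e.g. along the cycle 1 → 1 with weight 1 and length 1. So λ(A) = 1/1 = 1.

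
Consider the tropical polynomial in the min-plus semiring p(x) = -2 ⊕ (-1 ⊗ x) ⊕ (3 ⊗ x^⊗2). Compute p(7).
p(7) = -2

A tropical monomial a ⊗ x^⊗i evaluates to a + i · x. Evaluating each term at x = 7:
  Term 0 contributes -2 + 0 · 7 = -2
  Term 1 contributes -1 + 1 · 7 = 6
  Term 2 contributes 3 + 2 · 7 = 17
p(7) = ⊕ of these = min[-2, 6, 17] = -2.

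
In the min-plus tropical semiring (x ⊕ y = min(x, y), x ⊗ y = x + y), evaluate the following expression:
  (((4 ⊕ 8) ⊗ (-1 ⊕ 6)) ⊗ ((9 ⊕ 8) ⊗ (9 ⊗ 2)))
(((4 ⊕ 8) ⊗ (-1 ⊕ 6)) ⊗ ((9 ⊕ 8) ⊗ (9 ⊗ 2))) = 22

Expand innermost to outermost. Recall ⊕ takes the minimum of its arguments and ⊗ takes their sum. Working out the expression (((4 ⊕ 8) ⊗ (-1 ⊕ 6)) ⊗ ((9 ⊕ 8) ⊗ (9 ⊗ 2))) gives 22.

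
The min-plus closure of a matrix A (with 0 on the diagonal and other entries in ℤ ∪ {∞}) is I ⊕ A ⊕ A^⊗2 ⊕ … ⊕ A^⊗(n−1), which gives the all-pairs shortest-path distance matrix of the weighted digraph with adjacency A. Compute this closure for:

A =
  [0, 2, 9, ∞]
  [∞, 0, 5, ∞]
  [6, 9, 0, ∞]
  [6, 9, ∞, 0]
Closure =
  [0, 2, 7, ∞]
  [11, 0, 5, ∞]
  [6, 8, 0, ∞]
  [6, 8, 13, 0]

This is the Floyd-Warshall all-pairs shortest-path computation. For each intermediate vertex k = 0, 1, …, 3, update dist[i][j] ← min(dist[i][j], dist[i][k] + dist[k][j]). The final matrix gives, for each (i, j), the minimum total weight of any directed path from i to j (possibly empty when i = j).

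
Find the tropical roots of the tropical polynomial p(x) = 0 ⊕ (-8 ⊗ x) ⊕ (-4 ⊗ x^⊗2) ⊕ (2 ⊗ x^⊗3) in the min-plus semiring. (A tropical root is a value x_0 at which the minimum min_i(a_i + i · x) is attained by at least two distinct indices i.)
Roots: {-6, -4, 8}

Each tropical root is a break point of the lower envelope of the lines y = a_i + i · x (there are 4 lines, with slopes 0, 1, ..., 3). Only the lines that attain the minimum somewhere contribute to roots; other lines are dominated. Here the surviving (envelope) indices are i = 3, i = 2, i = 1, i = 0.
Intersections between consecutive envelope lines give the roots: for adjacent envelope indices i < j the intersection is x = (a_i − a_j) / (j − i). Reading off the sorted break points: {-6, -4, 8}.
Verification: at each break x_0, at least two indices attain the minimum of min_i(a_i + i · x_0).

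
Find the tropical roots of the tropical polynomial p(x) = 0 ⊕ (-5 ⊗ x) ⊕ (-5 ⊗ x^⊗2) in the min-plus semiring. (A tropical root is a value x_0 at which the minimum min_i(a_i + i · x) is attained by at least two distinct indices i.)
Roots: {0, 5}

Each tropical root is a break point of the lower envelope of the lines y = a_i + i · x (there are 3 lines, with slopes 0, 1, ..., 2). Only the lines that attain the minimum somewhere contribute to roots; other lines are dominated. Here the surviving (envelope) indices are i = 2, i = 1, i = 0.
Intersections between consecutive envelope lines give the roots: for adjacent envelope indices i < j the intersection is x = (a_i − a_j) / (j − i). Reading off the sorted break points: {0, 5}.
Verification: at each break x_0, at least two indices attain the minimum of min_i(a_i + i · x_0).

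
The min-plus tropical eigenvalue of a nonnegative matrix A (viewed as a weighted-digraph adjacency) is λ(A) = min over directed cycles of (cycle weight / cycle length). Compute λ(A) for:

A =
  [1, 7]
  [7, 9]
λ(A) = 1

Enumerate directed cycles and compute their means (weight / length). Sample:
  cycle 0 → 0: weight = 1, length = 1, mean = 1/1 ≈ 1.000
  cycle 1 → 1: weight = 9, length = 1, mean = 9/1 ≈ 9.000
  cycle 0 → 1 → 0: weight = 14, length = 2, mean = 14/2 ≈ 7.000
  cycle 1 → 0 → 1: weight = 14, length = 2, mean = 14/2 ≈ 7.000
Minimum mean = 1.000, attained e.g. along the cycle 0 → 0 with weight 1 and length 1. So λ(A) = 1/1 = 1.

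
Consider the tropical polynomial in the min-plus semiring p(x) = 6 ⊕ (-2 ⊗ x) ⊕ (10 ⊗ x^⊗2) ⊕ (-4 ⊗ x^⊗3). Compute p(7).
p(7) = 5

A tropical monomial a ⊗ x^⊗i evaluates to a + i · x. Evaluating each term at x = 7:
  Term 0 contributes 6 + 0 · 7 = 6
  Term 1 contributes -2 + 1 · 7 = 5
  Term 2 contributes 10 + 2 · 7 = 24
  Term 3 contributes -4 + 3 · 7 = 17
p(7) = ⊕ of these = min[6, 5, 24, 17] = 5.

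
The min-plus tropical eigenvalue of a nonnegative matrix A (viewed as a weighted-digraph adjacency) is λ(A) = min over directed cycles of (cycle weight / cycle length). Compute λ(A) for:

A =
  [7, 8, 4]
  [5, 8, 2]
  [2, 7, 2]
λ(A) = 2

Enumerate directed cycles and compute their means (weight / length). Sample:
  cycle 0 → 0: weight = 7, length = 1, mean = 7/1 ≈ 7.000
  cycle 1 → 1: weight = 8, length = 1, mean = 8/1 ≈ 8.000
  cycle 2 → 2: weight = 2, length = 1, mean = 2/1 ≈ 2.000
  cycle 0 → 1 → 0: weight = 13, length = 2, mean = 13/2 ≈ 6.500
  cycle 0 → 2 → 0: weight = 6, length = 2, mean = 6/2 ≈ 3.000
  cycle 1 → 0 → 1: weight = 13, length = 2, mean = 13/2 ≈ 6.500
Minimum mean = 2.000, attained e.g. along the cycle 2 → 2 with weight 2 and length 1. So λ(A) = 2/1 = 2.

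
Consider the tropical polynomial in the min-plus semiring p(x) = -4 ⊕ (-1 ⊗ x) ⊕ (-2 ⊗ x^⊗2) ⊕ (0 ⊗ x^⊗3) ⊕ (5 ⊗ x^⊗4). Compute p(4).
p(4) = -4

A tropical monomial a ⊗ x^⊗i evaluates to a + i · x. Evaluating each term at x = 4:
  Term 0 contributes -4 + 0 · 4 = -4
  Term 1 contributes -1 + 1 · 4 = 3
  Term 2 contributes -2 + 2 · 4 = 6
  Term 3 contributes 0 + 3 · 4 = 12
  Term 4 contributes 5 + 4 · 4 = 21
p(4) = ⊕ of these = min[-4, 3, 6, 12, 21] = -4.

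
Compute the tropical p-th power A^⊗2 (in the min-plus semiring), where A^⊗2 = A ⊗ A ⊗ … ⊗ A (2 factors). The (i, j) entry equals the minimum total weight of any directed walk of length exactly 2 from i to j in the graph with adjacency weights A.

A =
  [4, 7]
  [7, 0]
A^⊗2 =
  [8, 7]
  [7, 0]

Each entry (A^⊗2)_ij equals the minimum over all length-2 walks i = v_0 → v_1 → … → v_2 = j of Σ_t A[v_t][v_{t+1}]. For example, for (i, j) = (0, 1) we minimise over 2 possible intermediate vertex sequences; the minimum is 7, attained along the walk 0 → 1 → 1.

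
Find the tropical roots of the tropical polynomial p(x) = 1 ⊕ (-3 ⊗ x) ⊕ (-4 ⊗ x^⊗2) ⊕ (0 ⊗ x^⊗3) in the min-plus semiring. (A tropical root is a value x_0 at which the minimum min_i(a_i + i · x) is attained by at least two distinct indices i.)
Roots: {-4, 1, 4}

Each tropical root is a break point of the lower envelope of the lines y = a_i + i · x (there are 4 lines, with slopes 0, 1, ..., 3). Only the lines that attain the minimum somewhere contribute to roots; other lines are dominated. Here the surviving (envelope) indices are i = 3, i = 2, i = 1, i = 0.
Intersections between consecutive envelope lines give the roots: for adjacent envelope indices i < j the intersection is x = (a_i − a_j) / (j − i). Reading off the sorted break points: {-4, 1, 4}.
Verification: at each break x_0, at least two indices attain the minimum of min_i(a_i + i · x_0).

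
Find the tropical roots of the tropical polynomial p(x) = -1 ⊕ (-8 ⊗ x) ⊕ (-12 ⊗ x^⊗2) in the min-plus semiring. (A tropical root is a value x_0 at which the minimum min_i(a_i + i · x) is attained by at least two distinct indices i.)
Roots: {4, 7}

Each tropical root is a break point of the lower envelope of the lines y = a_i + i · x (there are 3 lines, with slopes 0, 1, ..., 2). Only the lines that attain the minimum somewhere contribute to roots; other lines are dominated. Here the surviving (envelope) indices are i = 2, i = 1, i = 0.
Intersections between consecutive envelope lines give the roots: for adjacent envelope indices i < j the intersection is x = (a_i − a_j) / (j − i). Reading off the sorted break points: {4, 7}.
Verification: at each break x_0, at least two indices attain the minimum of min_i(a_i + i · x_0).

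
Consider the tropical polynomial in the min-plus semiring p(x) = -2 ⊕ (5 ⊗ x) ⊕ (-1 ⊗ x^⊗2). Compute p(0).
p(0) = -2

A tropical monomial a ⊗ x^⊗i evaluates to a + i · x. Evaluating each term at x = 0:
  Term 0 contributes -2 + 0 · 0 = -2
  Term 1 contributes 5 + 1 · 0 = 5
  Term 2 contributes -1 + 2 · 0 = -1
p(0) = ⊕ of these = min[-2, 5, -1] = -2.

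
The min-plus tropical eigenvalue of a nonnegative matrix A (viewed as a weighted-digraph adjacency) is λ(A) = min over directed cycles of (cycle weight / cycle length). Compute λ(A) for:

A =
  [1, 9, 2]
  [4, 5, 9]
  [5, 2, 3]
λ(A) = 1

Enumerate directed cycles and compute their means (weight / length). Sample:
  cycle 0 → 0: weight = 1, length = 1, mean = 1/1 ≈ 1.000
  cycle 1 → 1: weight = 5, length = 1, mean = 5/1 ≈ 5.000
  cycle 2 → 2: weight = 3, length = 1, mean = 3/1 ≈ 3.000
  cycle 0 → 1 → 0: weight = 13, length = 2, mean = 13/2 ≈ 6.500
  cycle 0 → 2 → 0: weight = 7, length = 2, mean = 7/2 ≈ 3.500
  cycle 1 → 0 → 1: weight = 13, length = 2, mean = 13/2 ≈ 6.500
Minimum mean = 1.000, attained e.g. along the cycle 0 → 0 with weight 1 and length 1. So λ(A) = 1/1 = 1.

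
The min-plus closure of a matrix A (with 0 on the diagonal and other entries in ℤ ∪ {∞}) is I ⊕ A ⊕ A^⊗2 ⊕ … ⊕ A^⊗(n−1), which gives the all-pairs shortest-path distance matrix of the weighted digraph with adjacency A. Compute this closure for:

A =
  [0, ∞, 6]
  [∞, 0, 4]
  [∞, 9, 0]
Closure =
  [0, 15, 6]
  [∞, 0, 4]
  [∞, 9, 0]

This is the Floyd-Warshall all-pairs shortest-path computation. For each intermediate vertex k = 0, 1, …, 2, update dist[i][j] ← min(dist[i][j], dist[i][k] + dist[k][j]). The final matrix gives, for each (i, j), the minimum total weight of any directed path from i to j (possibly empty when i = j).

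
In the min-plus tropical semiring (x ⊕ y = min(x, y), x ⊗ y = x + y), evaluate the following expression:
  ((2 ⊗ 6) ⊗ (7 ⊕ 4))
((2 ⊗ 6) ⊗ (7 ⊕ 4)) = 12

Expand innermost to outermost. Recall ⊕ takes the minimum of its arguments and ⊗ takes their sum. Working out the expression ((2 ⊗ 6) ⊗ (7 ⊕ 4)) gives 12.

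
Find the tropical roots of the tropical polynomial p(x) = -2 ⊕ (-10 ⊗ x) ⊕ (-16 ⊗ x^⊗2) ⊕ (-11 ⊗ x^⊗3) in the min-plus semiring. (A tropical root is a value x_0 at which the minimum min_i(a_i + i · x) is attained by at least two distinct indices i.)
Roots: {-5, 6, 8}

Each tropical root is a break point of the lower envelope of the lines y = a_i + i · x (there are 4 lines, with slopes 0, 1, ..., 3). Only the lines that attain the minimum somewhere contribute to roots; other lines are dominated. Here the surviving (envelope) indices are i = 3, i = 2, i = 1, i = 0.
Intersections between consecutive envelope lines give the roots: for adjacent envelope indices i < j the intersection is x = (a_i − a_j) / (j − i). Reading off the sorted break points: {-5, 6, 8}.
Verification: at each break x_0, at least two indices attain the minimum of min_i(a_i + i · x_0).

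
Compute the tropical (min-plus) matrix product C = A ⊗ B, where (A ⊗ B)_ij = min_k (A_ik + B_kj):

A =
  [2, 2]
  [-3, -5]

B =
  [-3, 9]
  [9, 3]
A ⊗ B =
  [-1, 5]
  [-6, -2]

Apply the min-plus product entry-by-entry:
  C[0][0] = min over k of (A[0][0] + B[0][0] = 2 + -3 = -1, A[0][1] + B[1][0] = 2 + 9 = 11) = -1 (attained at k = 0)
  C[0][1] = min over k of (A[0][0] + B[0][1] = 2 + 9 = 11, A[0][1] + B[1][1] = 2 + 3 = 5) = 5 (attained at k = 1)
  C[1][0] = min over k of (A[1][0] + B[0][0] = -3 + -3 = -6, A[1][1] + B[1][0] = -5 + 9 = 4) = -6 (attained at k = 0)
  C[1][1] = min over k of (A[1][0] + B[0][1] = -3 + 9 = 6, A[1][1] + B[1][1] = -5 + 3 = -2) = -2 (attained at k = 1)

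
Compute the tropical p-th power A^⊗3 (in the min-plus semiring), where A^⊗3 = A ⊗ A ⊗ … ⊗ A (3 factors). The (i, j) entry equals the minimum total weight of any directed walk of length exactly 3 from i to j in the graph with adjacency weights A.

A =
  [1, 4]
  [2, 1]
A^⊗3 =
  [3, 6]
  [4, 3]

Each entry (A^⊗3)_ij equals the minimum over all length-3 walks i = v_0 → v_1 → … → v_3 = j of Σ_t A[v_t][v_{t+1}]. For example, for (i, j) = (0, 1) we minimise over 4 possible intermediate vertex sequences; the minimum is 6, attained along the walk 0 → 0 → 0 → 1.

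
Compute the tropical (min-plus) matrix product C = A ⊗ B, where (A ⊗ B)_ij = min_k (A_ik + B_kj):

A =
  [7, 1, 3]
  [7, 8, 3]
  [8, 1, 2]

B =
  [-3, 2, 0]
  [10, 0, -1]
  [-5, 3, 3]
A ⊗ B =
  [-2, 1, 0]
  [-2, 6, 6]
  [-3, 1, 0]

Apply the min-plus product entry-by-entry:
  C[0][0] = min over k of (A[0][0] + B[0][0] = 7 + -3 = 4, A[0][1] + B[1][0] = 1 + 10 = 11, A[0][2] + B[2][0] = 3 + -5 = -2) = -2 (attained at k = 2)
  C[0][1] = min over k of (A[0][0] + B[0][1] = 7 + 2 = 9, A[0][1] + B[1][1] = 1 + 0 = 1, A[0][2] + B[2][1] = 3 + 3 = 6) = 1 (attained at k = 1)
  C[0][2] = min over k of (A[0][0] + B[0][2] = 7 + 0 = 7, A[0][1] + B[1][2] = 1 + -1 = 0, A[0][2] + B[2][2] = 3 + 3 = 6) = 0 (attained at k = 1)
  C[1][0] = min over k of (A[1][0] + B[0][0] = 7 + -3 = 4, A[1][1] + B[1][0] = 8 + 10 = 18, A[1][2] + B[2][0] = 3 + -5 = -2) = -2 (attained at k = 2)
  C[1][1] = min over k of (A[1][0] + B[0][1] = 7 + 2 = 9, A[1][1] + B[1][1] = 8 + 0 = 8, A[1][2] + B[2][1] = 3 + 3 = 6) = 6 (attained at k = 2)
  C[1][2] = min over k of (A[1][0] + B[0][2] = 7 + 0 = 7, A[1][1] + B[1][2] = 8 + -1 = 7, A[1][2] + B[2][2] = 3 + 3 = 6) = 6 (attained at k = 2)
  C[2][0] = min over k of (A[2][0] + B[0][0] = 8 + -3 = 5, A[2][1] + B[1][0] = 1 + 10 = 11, A[2][2] + B[2][0] = 2 + -5 = -3) = -3 (attained at k = 2)
  C[2][1] = min over k of (A[2][0] + B[0][1] = 8 + 2 = 10, A[2][1] + B[1][1] = 1 + 0 = 1, A[2][2] + B[2][1] = 2 + 3 = 5) = 1 (attained at k = 1)
  C[2][2] = min over k of (A[2][0] + B[0][2] = 8 + 0 = 8, A[2][1] + B[1][2] = 1 + -1 = 0, A[2][2] + B[2][2] = 2 + 3 = 5) = 0 (attained at k = 1)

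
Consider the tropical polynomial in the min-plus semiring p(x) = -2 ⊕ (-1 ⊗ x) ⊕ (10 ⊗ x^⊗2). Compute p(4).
p(4) = -2

A tropical monomial a ⊗ x^⊗i evaluates to a + i · x. Evaluating each term at x = 4:
  Term 0 contributes -2 + 0 · 4 = -2
  Term 1 contributes -1 + 1 · 4 = 3
  Term 2 contributes 10 + 2 · 4 = 18
p(4) = ⊕ of these = min[-2, 3, 18] = -2.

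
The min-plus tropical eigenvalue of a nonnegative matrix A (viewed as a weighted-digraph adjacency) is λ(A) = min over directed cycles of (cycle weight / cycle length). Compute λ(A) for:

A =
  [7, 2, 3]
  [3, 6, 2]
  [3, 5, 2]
λ(A) = 2

Enumerate directed cycles and compute their means (weight / length). Sample:
  cycle 0 → 0: weight = 7, length = 1, mean = 7/1 ≈ 7.000
  cycle 1 → 1: weight = 6, length = 1, mean = 6/1 ≈ 6.000
  cycle 2 → 2: weight = 2, length = 1, mean = 2/1 ≈ 2.000
  cycle 0 → 1 → 0: weight = 5, length = 2, mean = 5/2 ≈ 2.500
  cycle 0 → 2 → 0: weight = 6, length = 2, mean = 6/2 ≈ 3.000
  cycle 1 → 0 → 1: weight = 5, length = 2, mean = 5/2 ≈ 2.500
Minimum mean = 2.000, attained e.g. along the cycle 2 → 2 with weight 2 and length 1. So λ(A) = 2/1 = 2.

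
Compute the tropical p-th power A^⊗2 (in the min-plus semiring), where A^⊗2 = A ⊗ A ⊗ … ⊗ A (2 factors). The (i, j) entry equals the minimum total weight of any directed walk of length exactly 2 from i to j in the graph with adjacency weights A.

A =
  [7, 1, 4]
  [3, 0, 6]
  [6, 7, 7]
A^⊗2 =
  [4, 1, 7]
  [3, 0, 6]
  [10, 7, 10]

Each entry (A^⊗2)_ij equals the minimum over all length-2 walks i = v_0 → v_1 → … → v_2 = j of Σ_t A[v_t][v_{t+1}]. For example, for (i, j) = (0, 2) we minimise over 3 possible intermediate vertex sequences; the minimum is 7, attained along the walk 0 → 1 → 2.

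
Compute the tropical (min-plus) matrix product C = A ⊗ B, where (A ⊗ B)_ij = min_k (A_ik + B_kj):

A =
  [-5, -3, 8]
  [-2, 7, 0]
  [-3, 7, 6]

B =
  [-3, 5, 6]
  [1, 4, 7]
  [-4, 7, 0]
A ⊗ B =
  [-8, 0, 1]
  [-5, 3, 0]
  [-6, 2, 3]

Apply the min-plus product entry-by-entry:
  C[0][0] = min over k of (A[0][0] + B[0][0] = -5 + -3 = -8, A[0][1] + B[1][0] = -3 + 1 = -2, A[0][2] + B[2][0] = 8 + -4 = 4) = -8 (attained at k = 0)
  C[0][1] = min over k of (A[0][0] + B[0][1] = -5 + 5 = 0, A[0][1] + B[1][1] = -3 + 4 = 1, A[0][2] + B[2][1] = 8 + 7 = 15) = 0 (attained at k = 0)
  C[0][2] = min over k of (A[0][0] + B[0][2] = -5 + 6 = 1, A[0][1] + B[1][2] = -3 + 7 = 4, A[0][2] + B[2][2] = 8 + 0 = 8) = 1 (attained at k = 0)
  C[1][0] = min over k of (A[1][0] + B[0][0] = -2 + -3 = -5, A[1][1] + B[1][0] = 7 + 1 = 8, A[1][2] + B[2][0] = 0 + -4 = -4) = -5 (attained at k = 0)
  C[1][1] = min over k of (A[1][0] + B[0][1] = -2 + 5 = 3, A[1][1] + B[1][1] = 7 + 4 = 11, A[1][2] + B[2][1] = 0 + 7 = 7) = 3 (attained at k = 0)
  C[1][2] = min over k of (A[1][0] + B[0][2] = -2 + 6 = 4, A[1][1] + B[1][2] = 7 + 7 = 14, A[1][2] + B[2][2] = 0 + 0 = 0) = 0 (attained at k = 2)
  C[2][0] = min over k of (A[2][0] + B[0][0] = -3 + -3 = -6, A[2][1] + B[1][0] = 7 + 1 = 8, A[2][2] + B[2][0] = 6 + -4 = 2) = -6 (attained at k = 0)
  C[2][1] = min over k of (A[2][0] + B[0][1] = -3 + 5 = 2, A[2][1] + B[1][1] = 7 + 4 = 11, A[2][2] + B[2][1] = 6 + 7 = 13) = 2 (attained at k = 0)
  C[2][2] = min over k of (A[2][0] + B[0][2] = -3 + 6 = 3, A[2][1] + B[1][2] = 7 + 7 = 14, A[2][2] + B[2][2] = 6 + 0 = 6) = 3 (attained at k = 0)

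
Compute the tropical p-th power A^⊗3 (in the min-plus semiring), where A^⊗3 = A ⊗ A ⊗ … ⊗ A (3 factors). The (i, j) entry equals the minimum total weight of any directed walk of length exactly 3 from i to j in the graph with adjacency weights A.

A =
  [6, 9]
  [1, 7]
A^⊗3 =
  [16, 19]
  [11, 16]

Each entry (A^⊗3)_ij equals the minimum over all length-3 walks i = v_0 → v_1 → … → v_3 = j of Σ_t A[v_t][v_{t+1}]. For example, for (i, j) = (0, 1) we minimise over 4 possible intermediate vertex sequences; the minimum is 19, attained along the walk 0 → 1 → 0 → 1.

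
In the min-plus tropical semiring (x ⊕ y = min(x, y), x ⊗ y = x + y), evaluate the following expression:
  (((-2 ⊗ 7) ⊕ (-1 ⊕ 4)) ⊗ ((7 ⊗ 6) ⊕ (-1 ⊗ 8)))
(((-2 ⊗ 7) ⊕ (-1 ⊕ 4)) ⊗ ((7 ⊗ 6) ⊕ (-1 ⊗ 8))) = 6

Expand innermost to outermost. Recall ⊕ takes the minimum of its arguments and ⊗ takes their sum. Working out the expression (((-2 ⊗ 7) ⊕ (-1 ⊕ 4)) ⊗ ((7 ⊗ 6) ⊕ (-1 ⊗ 8))) gives 6.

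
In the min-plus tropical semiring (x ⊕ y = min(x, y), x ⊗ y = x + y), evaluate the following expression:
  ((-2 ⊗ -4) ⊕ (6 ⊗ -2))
((-2 ⊗ -4) ⊕ (6 ⊗ -2)) = -6

Expand innermost to outermost. Recall ⊕ takes the minimum of its arguments and ⊗ takes their sum. Working out the expression ((-2 ⊗ -4) ⊕ (6 ⊗ -2)) gives -6.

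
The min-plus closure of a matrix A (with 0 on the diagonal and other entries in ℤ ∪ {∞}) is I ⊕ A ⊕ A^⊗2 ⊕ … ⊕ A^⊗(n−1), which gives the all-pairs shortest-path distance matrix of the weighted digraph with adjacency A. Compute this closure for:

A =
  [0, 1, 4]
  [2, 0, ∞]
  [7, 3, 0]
Closure =
  [0, 1, 4]
  [2, 0, 6]
  [5, 3, 0]

This is the Floyd-Warshall all-pairs shortest-path computation. For each intermediate vertex k = 0, 1, …, 2, update dist[i][j] ← min(dist[i][j], dist[i][k] + dist[k][j]). The final matrix gives, for each (i, j), the minimum total weight of any directed path from i to j (possibly empty when i = j).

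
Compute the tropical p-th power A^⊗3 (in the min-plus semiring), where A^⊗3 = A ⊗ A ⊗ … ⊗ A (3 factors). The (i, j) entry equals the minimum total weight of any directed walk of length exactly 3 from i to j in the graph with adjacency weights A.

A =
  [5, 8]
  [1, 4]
A^⊗3 =
  [13, 16]
  [9, 12]

Each entry (A^⊗3)_ij equals the minimum over all length-3 walks i = v_0 → v_1 → … → v_3 = j of Σ_t A[v_t][v_{t+1}]. For example, for (i, j) = (0, 1) we minimise over 4 possible intermediate vertex sequences; the minimum is 16, attained along the walk 0 → 1 → 1 → 1.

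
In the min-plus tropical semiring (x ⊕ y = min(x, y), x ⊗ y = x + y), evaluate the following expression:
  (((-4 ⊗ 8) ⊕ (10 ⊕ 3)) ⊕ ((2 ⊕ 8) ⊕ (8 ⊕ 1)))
(((-4 ⊗ 8) ⊕ (10 ⊕ 3)) ⊕ ((2 ⊕ 8) ⊕ (8 ⊕ 1))) = 1

Expand innermost to outermost. Recall ⊕ takes the minimum of its arguments and ⊗ takes their sum. Working out the expression (((-4 ⊗ 8) ⊕ (10 ⊕ 3)) ⊕ ((2 ⊕ 8) ⊕ (8 ⊕ 1))) gives 1.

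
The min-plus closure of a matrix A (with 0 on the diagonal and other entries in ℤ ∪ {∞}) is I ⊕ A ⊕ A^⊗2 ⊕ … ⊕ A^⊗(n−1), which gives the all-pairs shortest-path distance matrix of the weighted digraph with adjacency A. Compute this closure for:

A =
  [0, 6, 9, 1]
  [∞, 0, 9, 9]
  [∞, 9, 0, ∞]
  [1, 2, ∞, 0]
Closure =
  [0, 3, 9, 1]
  [10, 0, 9, 9]
  [19, 9, 0, 18]
  [1, 2, 10, 0]

This is the Floyd-Warshall all-pairs shortest-path computation. For each intermediate vertex k = 0, 1, …, 3, update dist[i][j] ← min(dist[i][j], dist[i][k] + dist[k][j]). The final matrix gives, for each (i, j), the minimum total weight of any directed path from i to j (possibly empty when i = j).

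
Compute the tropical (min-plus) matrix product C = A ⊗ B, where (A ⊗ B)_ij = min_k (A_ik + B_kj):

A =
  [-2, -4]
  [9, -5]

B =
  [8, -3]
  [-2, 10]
A ⊗ B =
  [-6, -5]
  [-7, 5]

Apply the min-plus product entry-by-entry:
  C[0][0] = min over k of (A[0][0] + B[0][0] = -2 + 8 = 6, A[0][1] + B[1][0] = -4 + -2 = -6) = -6 (attained at k = 1)
  C[0][1] = min over k of (A[0][0] + B[0][1] = -2 + -3 = -5, A[0][1] + B[1][1] = -4 + 10 = 6) = -5 (attained at k = 0)
  C[1][0] = min over k of (A[1][0] + B[0][0] = 9 + 8 = 17, A[1][1] + B[1][0] = -5 + -2 = -7) = -7 (attained at k = 1)
  C[1][1] = min over k of (A[1][0] + B[0][1] = 9 + -3 = 6, A[1][1] + B[1][1] = -5 + 10 = 5) = 5 (attained at k = 1)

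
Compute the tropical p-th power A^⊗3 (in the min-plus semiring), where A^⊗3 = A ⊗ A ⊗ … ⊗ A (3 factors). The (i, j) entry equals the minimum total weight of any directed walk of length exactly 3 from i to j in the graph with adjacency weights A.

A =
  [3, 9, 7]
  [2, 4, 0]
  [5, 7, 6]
A^⊗3 =
  [9, 15, 12]
  [8, 11, 7]
  [11, 14, 11]

Each entry (A^⊗3)_ij equals the minimum over all length-3 walks i = v_0 → v_1 → … → v_3 = j of Σ_t A[v_t][v_{t+1}]. For example, for (i, j) = (0, 2) we minimise over 9 possible intermediate vertex sequences; the minimum is 12, attained along the walk 0 → 0 → 1 → 2.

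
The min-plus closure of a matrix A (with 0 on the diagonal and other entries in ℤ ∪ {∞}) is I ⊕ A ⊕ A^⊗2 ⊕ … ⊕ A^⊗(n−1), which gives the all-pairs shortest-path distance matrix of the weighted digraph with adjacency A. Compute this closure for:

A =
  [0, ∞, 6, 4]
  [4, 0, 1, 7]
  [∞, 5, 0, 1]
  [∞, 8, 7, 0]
Closure =
  [0, 11, 6, 4]
  [4, 0, 1, 2]
  [9, 5, 0, 1]
  [12, 8, 7, 0]

This is the Floyd-Warshall all-pairs shortest-path computation. For each intermediate vertex k = 0, 1, …, 3, update dist[i][j] ← min(dist[i][j], dist[i][k] + dist[k][j]). The final matrix gives, for each (i, j), the minimum total weight of any directed path from i to j (possibly empty when i = j).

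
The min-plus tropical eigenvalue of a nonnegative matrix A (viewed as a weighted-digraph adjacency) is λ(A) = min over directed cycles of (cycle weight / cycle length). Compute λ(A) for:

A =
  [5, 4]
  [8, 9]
λ(A) = 5

Enumerate directed cycles and compute their means (weight / length). Sample:
  cycle 0 → 0: weight = 5, length = 1, mean = 5/1 ≈ 5.000
  cycle 1 → 1: weight = 9, length = 1, mean = 9/1 ≈ 9.000
  cycle 0 → 1 → 0: weight = 12, length = 2, mean = 12/2 ≈ 6.000
  cycle 1 → 0 → 1: weight = 12, length = 2, mean = 12/2 ≈ 6.000
Minimum mean = 5.000, attained e.g. along the cycle 0 → 0 with weight 5 and length 1. So λ(A) = 5/1 = 5.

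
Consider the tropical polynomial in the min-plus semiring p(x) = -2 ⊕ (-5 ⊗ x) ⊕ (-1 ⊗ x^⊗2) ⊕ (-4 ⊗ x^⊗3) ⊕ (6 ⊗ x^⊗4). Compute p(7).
p(7) = -2

A tropical monomial a ⊗ x^⊗i evaluates to a + i · x. Evaluating each term at x = 7:
  Term 0 contributes -2 + 0 · 7 = -2
  Term 1 contributes -5 + 1 · 7 = 2
  Term 2 contributes -1 + 2 · 7 = 13
  Term 3 contributes -4 + 3 · 7 = 17
  Term 4 contributes 6 + 4 · 7 = 34
p(7) = ⊕ of these = min[-2, 2, 13, 17, 34] = -2.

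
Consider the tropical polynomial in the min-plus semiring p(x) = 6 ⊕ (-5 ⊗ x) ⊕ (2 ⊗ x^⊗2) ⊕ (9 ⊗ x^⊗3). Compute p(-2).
p(-2) = -7

A tropical monomial a ⊗ x^⊗i evaluates to a + i · x. Evaluating each term at x = -2:
  Term 0 contributes 6 + 0 · -2 = 6
  Term 1 contributes -5 + 1 · -2 = -7
  Term 2 contributes 2 + 2 · -2 = -2
  Term 3 contributes 9 + 3 · -2 = 3
p(-2) = ⊕ of these = min[6, -7, -2, 3] = -7.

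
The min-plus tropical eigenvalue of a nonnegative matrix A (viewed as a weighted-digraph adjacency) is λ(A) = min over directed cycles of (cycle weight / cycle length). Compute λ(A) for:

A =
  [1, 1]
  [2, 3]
λ(A) = 1

Enumerate directed cycles and compute their means (weight / length). Sample:
  cycle 0 → 0: weight = 1, length = 1, mean = 1/1 ≈ 1.000
  cycle 1 → 1: weight = 3, length = 1, mean = 3/1 ≈ 3.000
  cycle 0 → 1 → 0: weight = 3, length = 2, mean = 3/2 ≈ 1.500
  cycle 1 → 0 → 1: weight = 3, length = 2, mean = 3/2 ≈ 1.500
Minimum mean = 1.000, attained e.g. along the cycle 0 → 0 with weight 1 and length 1. So λ(A) = 1/1 = 1.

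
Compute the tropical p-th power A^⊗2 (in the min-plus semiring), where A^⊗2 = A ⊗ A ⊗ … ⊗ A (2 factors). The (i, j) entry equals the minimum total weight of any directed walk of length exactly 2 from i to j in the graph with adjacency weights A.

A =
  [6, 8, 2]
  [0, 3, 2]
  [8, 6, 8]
A^⊗2 =
  [8, 8, 8]
  [3, 6, 2]
  [6, 9, 8]

Each entry (A^⊗2)_ij equals the minimum over all length-2 walks i = v_0 → v_1 → … → v_2 = j of Σ_t A[v_t][v_{t+1}]. For example, for (i, j) = (0, 2) we minimise over 3 possible intermediate vertex sequences; the minimum is 8, attained along the walk 0 → 0 → 2.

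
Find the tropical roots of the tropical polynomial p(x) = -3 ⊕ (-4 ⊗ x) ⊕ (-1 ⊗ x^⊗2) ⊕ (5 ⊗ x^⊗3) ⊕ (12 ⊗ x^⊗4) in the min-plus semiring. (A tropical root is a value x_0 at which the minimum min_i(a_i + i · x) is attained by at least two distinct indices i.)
Roots: {-7, -6, -3, 1}

Each tropical root is a break point of the lower envelope of the lines y = a_i + i · x (there are 5 lines, with slopes 0, 1, ..., 4). Only the lines that attain the minimum somewhere contribute to roots; other lines are dominated. Here the surviving (envelope) indices are i = 4, i = 3, i = 2, i = 1, i = 0.
Intersections between consecutive envelope lines give the roots: for adjacent envelope indices i < j the intersection is x = (a_i − a_j) / (j − i). Reading off the sorted break points: {-7, -6, -3, 1}.
Verification: at each break x_0, at least two indices attain the minimum of min_i(a_i + i · x_0).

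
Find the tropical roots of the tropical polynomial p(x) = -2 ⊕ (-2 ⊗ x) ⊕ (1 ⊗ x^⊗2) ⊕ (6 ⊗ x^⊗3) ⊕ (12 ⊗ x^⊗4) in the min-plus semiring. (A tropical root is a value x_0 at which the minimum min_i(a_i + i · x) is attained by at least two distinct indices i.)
Roots: {-6, -5, -3, 0}

Each tropical root is a break point of the lower envelope of the lines y = a_i + i · x (there are 5 lines, with slopes 0, 1, ..., 4). Only the lines that attain the minimum somewhere contribute to roots; other lines are dominated. Here the surviving (envelope) indices are i = 4, i = 3, i = 2, i = 1, i = 0.
Intersections between consecutive envelope lines give the roots: for adjacent envelope indices i < j the intersection is x = (a_i − a_j) / (j − i). Reading off the sorted break points: {-6, -5, -3, 0}.
Verification: at each break x_0, at least two indices attain the minimum of min_i(a_i + i · x_0).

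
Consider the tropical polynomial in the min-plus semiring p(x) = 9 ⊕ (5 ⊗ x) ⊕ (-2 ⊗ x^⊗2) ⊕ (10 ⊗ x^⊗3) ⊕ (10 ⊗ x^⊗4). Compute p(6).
p(6) = 9

A tropical monomial a ⊗ x^⊗i evaluates to a + i · x. Evaluating each term at x = 6:
  Term 0 contributes 9 + 0 · 6 = 9
  Term 1 contributes 5 + 1 · 6 = 11
  Term 2 contributes -2 + 2 · 6 = 10
  Term 3 contributes 10 + 3 · 6 = 28
  Term 4 contributes 10 + 4 · 6 = 34
p(6) = ⊕ of these = min[9, 11, 10, 28, 34] = 9.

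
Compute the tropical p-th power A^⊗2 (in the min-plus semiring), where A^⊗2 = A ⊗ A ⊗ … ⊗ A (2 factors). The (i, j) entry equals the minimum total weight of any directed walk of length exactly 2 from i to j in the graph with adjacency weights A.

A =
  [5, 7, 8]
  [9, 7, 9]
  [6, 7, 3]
A^⊗2 =
  [10, 12, 11]
  [14, 14, 12]
  [9, 10, 6]

Each entry (A^⊗2)_ij equals the minimum over all length-2 walks i = v_0 → v_1 → … → v_2 = j of Σ_t A[v_t][v_{t+1}]. For example, for (i, j) = (0, 2) we minimise over 3 possible intermediate vertex sequences; the minimum is 11, attained along the walk 0 → 2 → 2.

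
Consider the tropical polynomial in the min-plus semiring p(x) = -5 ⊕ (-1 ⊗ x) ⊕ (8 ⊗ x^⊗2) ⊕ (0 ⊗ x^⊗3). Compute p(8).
p(8) = -5

A tropical monomial a ⊗ x^⊗i evaluates to a + i · x. Evaluating each term at x = 8:
  Term 0 contributes -5 + 0 · 8 = -5
  Term 1 contributes -1 + 1 · 8 = 7
  Term 2 contributes 8 + 2 · 8 = 24
  Term 3 contributes 0 + 3 · 8 = 24
p(8) = ⊕ of these = min[-5, 7, 24, 24] = -5.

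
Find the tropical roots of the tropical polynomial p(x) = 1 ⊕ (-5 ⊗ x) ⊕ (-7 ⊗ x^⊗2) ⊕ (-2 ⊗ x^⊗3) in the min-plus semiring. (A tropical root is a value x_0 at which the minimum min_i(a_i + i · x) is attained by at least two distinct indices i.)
Roots: {-5, 2, 6}

Each tropical root is a break point of the lower envelope of the lines y = a_i + i · x (there are 4 lines, with slopes 0, 1, ..., 3). Only the lines that attain the minimum somewhere contribute to roots; other lines are dominated. Here the surviving (envelope) indices are i = 3, i = 2, i = 1, i = 0.
Intersections between consecutive envelope lines give the roots: for adjacent envelope indices i < j the intersection is x = (a_i − a_j) / (j − i). Reading off the sorted break points: {-5, 2, 6}.
Verification: at each break x_0, at least two indices attain the minimum of min_i(a_i + i · x_0).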